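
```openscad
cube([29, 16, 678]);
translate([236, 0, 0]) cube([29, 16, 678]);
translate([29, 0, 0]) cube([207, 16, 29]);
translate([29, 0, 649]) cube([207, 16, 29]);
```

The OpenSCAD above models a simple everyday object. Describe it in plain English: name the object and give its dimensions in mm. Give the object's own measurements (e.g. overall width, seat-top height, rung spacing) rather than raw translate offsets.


A rectangular picture frame lying in the x–z plane (depth along y). The opening is 207 mm wide (x) by 620 mm tall (z), surrounded by a border 29 mm wide on all four sides. The frame is 16 mm deep and is made of two full-height vertical stiles with two horizontal rails fitted between them.


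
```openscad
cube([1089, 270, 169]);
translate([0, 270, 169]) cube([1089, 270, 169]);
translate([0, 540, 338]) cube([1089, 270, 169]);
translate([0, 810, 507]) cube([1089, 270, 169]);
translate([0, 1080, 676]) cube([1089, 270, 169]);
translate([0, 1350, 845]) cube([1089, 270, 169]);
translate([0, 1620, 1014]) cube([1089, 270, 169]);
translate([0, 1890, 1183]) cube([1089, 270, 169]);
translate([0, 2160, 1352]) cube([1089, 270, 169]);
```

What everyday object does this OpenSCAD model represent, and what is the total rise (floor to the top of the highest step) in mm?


A staircase. The total rise is 1521 mm.

9 identical blocks, each offset up and back from the previous — a staircase. Each step is 169 mm tall and there are 9 of them, so the total rise is 9 × 169 = 1521 mm.


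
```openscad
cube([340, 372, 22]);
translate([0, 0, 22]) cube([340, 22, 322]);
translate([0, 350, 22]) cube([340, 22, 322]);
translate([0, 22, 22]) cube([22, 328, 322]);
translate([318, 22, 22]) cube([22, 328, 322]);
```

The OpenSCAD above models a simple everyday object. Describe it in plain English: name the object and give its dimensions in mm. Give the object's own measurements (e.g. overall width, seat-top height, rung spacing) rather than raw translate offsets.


An open-topped rectangular box: outside dimensions 340×372×344 mm, with a uniform wall and base thickness of 22 mm. The base is a full 340×372 slab on the floor; four walls sit on top of the base. The front and back walls (the −y and +y sides) span the full width; the two side walls fit between them.


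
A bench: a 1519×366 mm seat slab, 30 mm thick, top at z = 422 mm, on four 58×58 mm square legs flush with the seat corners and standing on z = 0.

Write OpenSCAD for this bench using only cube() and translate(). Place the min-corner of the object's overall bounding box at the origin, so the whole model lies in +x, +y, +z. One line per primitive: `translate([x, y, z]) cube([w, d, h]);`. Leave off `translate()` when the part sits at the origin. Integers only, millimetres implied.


// leg_h = 422 − 30 = 392
translate([0, 0, 392]) cube([1519, 366, 30]);
cube([58, 58, 392]);
translate([0, 308, 0]) cube([58, 58, 392]);
translate([1461, 0, 0]) cube([58, 58, 392]);
translate([1461, 308, 0]) cube([58, 58, 392]);


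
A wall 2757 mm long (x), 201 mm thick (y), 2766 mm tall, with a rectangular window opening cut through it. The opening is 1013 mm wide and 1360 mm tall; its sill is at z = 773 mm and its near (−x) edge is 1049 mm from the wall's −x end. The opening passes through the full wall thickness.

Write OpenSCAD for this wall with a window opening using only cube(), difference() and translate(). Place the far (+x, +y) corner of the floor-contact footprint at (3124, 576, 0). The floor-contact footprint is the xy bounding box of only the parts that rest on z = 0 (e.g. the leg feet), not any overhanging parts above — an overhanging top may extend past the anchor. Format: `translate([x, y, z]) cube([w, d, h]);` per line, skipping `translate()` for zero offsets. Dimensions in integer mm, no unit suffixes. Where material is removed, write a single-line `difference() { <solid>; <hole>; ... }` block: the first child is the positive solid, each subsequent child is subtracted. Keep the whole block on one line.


difference() { translate([367, 375, 0]) cube([2757, 201, 2766]); translate([1416, 375, 773]) cube([1013, 201, 1360]); }


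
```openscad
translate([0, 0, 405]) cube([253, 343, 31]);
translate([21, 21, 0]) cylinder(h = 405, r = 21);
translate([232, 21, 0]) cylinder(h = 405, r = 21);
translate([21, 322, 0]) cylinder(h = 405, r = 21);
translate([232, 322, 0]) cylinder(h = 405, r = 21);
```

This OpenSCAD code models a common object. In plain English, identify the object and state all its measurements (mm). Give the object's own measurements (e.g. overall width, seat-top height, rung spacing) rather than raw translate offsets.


A four-legged stool. The seat is a 253×343×31 mm slab whose top surface is at z = 436 mm; four round legs, each 42 mm in diameter, run from the floor (z = 0) to the underside of the seat, each leg's axis is inset half a diameter from the nearest pair of seat edges (so the leg's bounding box is flush with the corner).


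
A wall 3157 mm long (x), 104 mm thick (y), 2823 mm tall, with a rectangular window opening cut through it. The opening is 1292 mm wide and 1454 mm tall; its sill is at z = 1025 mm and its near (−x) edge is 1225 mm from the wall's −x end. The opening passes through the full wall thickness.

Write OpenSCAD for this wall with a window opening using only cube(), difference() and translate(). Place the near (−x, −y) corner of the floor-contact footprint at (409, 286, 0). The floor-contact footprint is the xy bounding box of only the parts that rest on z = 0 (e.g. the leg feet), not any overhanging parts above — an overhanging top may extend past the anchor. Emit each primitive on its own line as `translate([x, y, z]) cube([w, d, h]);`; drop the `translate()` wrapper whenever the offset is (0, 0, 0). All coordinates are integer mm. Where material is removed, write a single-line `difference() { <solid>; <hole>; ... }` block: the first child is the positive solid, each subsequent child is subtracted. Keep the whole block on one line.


difference() { translate([409, 286, 0]) cube([3157, 104, 2823]); translate([1634, 286, 1025]) cube([1292, 104, 1454]); }


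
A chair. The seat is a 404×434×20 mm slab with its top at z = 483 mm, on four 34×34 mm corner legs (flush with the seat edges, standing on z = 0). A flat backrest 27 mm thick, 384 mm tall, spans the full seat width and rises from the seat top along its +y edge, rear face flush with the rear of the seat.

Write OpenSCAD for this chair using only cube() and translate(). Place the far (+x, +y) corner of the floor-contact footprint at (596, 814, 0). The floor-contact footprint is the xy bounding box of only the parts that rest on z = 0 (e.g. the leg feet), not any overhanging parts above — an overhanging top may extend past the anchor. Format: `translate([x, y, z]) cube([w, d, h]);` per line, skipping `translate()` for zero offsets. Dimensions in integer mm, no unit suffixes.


translate([192, 380, 463]) cube([404, 434, 20]);
translate([192, 380, 0]) cube([34, 34, 463]);
translate([562, 380, 0]) cube([34, 34, 463]);
translate([192, 780, 0]) cube([34, 34, 463]);
translate([562, 780, 0]) cube([34, 34, 463]);
translate([192, 787, 483]) cube([404, 27, 384]);


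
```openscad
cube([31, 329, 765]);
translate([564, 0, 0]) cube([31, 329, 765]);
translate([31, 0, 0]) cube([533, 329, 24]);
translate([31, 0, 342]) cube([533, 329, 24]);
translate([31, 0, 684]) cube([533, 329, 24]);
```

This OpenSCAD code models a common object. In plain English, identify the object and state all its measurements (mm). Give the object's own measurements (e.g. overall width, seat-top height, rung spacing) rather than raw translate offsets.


An open bookshelf. Two side panels, each 31 mm thick, 329 mm deep and 765 mm tall, stand 595 mm apart (outside-to-outside). Between them sit 3 shelves, each 24 mm thick and 329 mm deep, spanning the full gap between the sides. The bottom shelf rests on the floor (its underside at z = 0) and the clear gap between one shelf's top and the next shelf's underside is 318 mm.


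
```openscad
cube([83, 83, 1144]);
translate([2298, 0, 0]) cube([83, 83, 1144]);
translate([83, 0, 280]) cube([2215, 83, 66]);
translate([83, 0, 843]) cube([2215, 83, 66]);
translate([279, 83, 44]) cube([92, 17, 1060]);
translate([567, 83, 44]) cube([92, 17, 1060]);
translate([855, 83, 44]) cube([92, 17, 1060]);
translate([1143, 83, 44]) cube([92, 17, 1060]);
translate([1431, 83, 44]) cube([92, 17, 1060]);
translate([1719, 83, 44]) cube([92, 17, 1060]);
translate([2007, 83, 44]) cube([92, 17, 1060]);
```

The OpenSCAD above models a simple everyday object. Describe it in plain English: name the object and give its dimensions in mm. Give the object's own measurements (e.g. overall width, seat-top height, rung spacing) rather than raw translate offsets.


A fence section. Two 83×83 mm posts, 1144 mm tall, stand on the floor with a clear span of 2215 mm between their inner faces. Two horizontal rails of 83×66 mm section span the gap between the posts with their undersides at z = 280 mm and z = 843 mm, flush with the posts' −y face. 7 pickets, each 92 mm wide, 17 mm thick and 1060 mm tall, are fixed to the +y face of the rails with their bottoms at z = 44 mm, spaced across the span with a 196 mm gap after the −x post and between neighbouring pickets, with 199 mm left before the +x post.


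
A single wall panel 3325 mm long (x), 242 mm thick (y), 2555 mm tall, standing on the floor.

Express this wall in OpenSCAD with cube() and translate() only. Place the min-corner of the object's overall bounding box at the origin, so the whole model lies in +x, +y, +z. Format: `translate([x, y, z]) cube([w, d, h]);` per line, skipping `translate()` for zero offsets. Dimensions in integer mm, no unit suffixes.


cube([3325, 242, 2555]);


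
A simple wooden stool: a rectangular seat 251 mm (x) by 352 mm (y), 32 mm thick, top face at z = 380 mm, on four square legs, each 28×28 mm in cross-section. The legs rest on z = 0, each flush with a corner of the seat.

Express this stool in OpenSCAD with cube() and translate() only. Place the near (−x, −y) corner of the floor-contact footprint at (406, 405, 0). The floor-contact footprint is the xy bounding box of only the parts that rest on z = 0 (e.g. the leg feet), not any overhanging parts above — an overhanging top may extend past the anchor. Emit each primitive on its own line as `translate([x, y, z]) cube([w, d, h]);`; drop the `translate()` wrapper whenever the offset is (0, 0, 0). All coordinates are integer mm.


translate([406, 405, 348]) cube([251, 352, 32]);
translate([406, 405, 0]) cube([28, 28, 348]);
translate([629, 405, 0]) cube([28, 28, 348]);
translate([406, 729, 0]) cube([28, 28, 348]);
translate([629, 729, 0]) cube([28, 28, 348]);


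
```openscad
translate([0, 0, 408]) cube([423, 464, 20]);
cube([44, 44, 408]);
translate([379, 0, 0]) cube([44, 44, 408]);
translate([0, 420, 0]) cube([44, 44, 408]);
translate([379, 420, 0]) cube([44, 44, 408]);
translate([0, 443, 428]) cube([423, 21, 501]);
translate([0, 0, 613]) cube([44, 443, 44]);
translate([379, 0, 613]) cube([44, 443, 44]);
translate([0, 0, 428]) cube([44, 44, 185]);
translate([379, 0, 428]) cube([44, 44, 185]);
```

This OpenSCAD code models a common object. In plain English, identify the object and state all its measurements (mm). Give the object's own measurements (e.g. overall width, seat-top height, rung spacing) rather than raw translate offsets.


A chair. The seat is a 423×464×20 mm slab with its top at z = 428 mm, on four 44×44 mm corner legs (flush with the seat edges, standing on z = 0). A flat backrest 21 mm thick, 501 mm tall, spans the full seat width and rises from the seat top along its +y edge, rear face flush with the rear of the seat. Two armrests of 44×44 mm section run along each side from the seat's front edge to the front of the backrest, top faces 229 mm above the seat top and outer faces flush with the seat's x-edges; a 44×44 mm post under the front of each armrest stands on the seat at the front corner.


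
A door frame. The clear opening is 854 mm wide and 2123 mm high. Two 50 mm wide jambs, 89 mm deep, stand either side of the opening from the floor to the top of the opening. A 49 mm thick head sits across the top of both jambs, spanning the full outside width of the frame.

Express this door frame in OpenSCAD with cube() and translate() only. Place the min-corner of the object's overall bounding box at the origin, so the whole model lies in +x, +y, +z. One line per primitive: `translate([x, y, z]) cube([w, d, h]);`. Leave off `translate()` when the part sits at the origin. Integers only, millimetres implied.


cube([50, 89, 2123]);
translate([904, 0, 0]) cube([50, 89, 2123]);
translate([0, 0, 2123]) cube([954, 89, 49]);


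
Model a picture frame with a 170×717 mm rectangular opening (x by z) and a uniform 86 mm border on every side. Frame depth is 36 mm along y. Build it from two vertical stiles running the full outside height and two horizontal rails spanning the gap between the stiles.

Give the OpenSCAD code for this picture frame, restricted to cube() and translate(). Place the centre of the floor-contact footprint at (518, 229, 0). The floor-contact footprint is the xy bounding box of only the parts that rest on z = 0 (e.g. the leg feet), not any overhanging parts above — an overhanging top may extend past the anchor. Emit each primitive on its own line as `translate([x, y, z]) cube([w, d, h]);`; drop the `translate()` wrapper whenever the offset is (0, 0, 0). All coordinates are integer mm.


translate([347, 211, 0]) cube([86, 36, 889]);
translate([603, 211, 0]) cube([86, 36, 889]);
translate([433, 211, 0]) cube([170, 36, 86]);
translate([433, 211, 803]) cube([170, 36, 86]);


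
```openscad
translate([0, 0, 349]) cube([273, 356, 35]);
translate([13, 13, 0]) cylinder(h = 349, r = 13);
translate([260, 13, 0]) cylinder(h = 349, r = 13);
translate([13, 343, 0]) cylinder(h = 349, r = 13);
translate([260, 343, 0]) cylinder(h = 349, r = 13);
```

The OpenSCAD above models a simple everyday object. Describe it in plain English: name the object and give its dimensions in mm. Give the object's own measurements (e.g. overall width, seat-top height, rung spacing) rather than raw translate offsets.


A simple wooden stool: a rectangular seat 273 mm (x) by 356 mm (y), 35 mm thick, top face at z = 384 mm, on four round legs, each 26 mm in diameter. The legs rest on z = 0, each leg's axis is inset half a diameter from the nearest pair of seat edges (so the leg's bounding box is flush with the corner).


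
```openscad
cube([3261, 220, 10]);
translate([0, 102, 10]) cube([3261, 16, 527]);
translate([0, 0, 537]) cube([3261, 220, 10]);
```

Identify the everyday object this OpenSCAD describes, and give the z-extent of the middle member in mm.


An I-beam. The web height is 527 mm.

Two wide flanges with a thin centred web — an I-beam. Overall 547 mm minus two 10 mm flanges gives a web of 547 − 2·10 = 527 mm.


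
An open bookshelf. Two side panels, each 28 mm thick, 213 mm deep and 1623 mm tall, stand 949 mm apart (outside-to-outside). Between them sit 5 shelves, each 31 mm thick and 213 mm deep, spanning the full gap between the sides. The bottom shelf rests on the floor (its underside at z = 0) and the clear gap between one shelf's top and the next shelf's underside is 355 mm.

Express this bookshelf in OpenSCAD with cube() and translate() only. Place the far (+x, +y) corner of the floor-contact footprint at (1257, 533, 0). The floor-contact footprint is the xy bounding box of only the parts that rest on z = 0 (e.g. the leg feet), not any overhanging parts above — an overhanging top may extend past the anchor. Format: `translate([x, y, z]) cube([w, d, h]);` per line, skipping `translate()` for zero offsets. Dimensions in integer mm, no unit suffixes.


translate([308, 320, 0]) cube([28, 213, 1623]);
translate([1229, 320, 0]) cube([28, 213, 1623]);
translate([336, 320, 0]) cube([893, 213, 31]);
translate([336, 320, 386]) cube([893, 213, 31]);
translate([336, 320, 772]) cube([893, 213, 31]);
translate([336, 320, 1158]) cube([893, 213, 31]);
translate([336, 320, 1544]) cube([893, 213, 31]);


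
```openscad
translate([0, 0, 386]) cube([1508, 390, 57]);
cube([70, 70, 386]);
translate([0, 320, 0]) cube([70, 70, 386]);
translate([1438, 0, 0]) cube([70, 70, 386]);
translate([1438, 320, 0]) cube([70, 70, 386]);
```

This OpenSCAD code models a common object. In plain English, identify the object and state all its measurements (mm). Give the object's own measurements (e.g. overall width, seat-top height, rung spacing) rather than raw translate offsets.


A long wooden bench with a 1508 mm (x) × 390 mm (y) seat, 57 mm thick, its top surface 443 mm above the floor. Four 70 mm square legs at the seat corners, flush with the edges, run from z = 0 to the seat underside.


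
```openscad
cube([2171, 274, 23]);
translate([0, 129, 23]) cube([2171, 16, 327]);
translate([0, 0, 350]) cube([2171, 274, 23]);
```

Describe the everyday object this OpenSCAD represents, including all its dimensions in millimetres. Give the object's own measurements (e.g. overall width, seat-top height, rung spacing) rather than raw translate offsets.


An I-beam lying along x, 2171 mm long. Overall section height 373 mm. Two flanges 274 mm wide (y) and 23 mm thick, one on the floor and one at the top; a web 16 mm thick runs between them, centred on the flange width.


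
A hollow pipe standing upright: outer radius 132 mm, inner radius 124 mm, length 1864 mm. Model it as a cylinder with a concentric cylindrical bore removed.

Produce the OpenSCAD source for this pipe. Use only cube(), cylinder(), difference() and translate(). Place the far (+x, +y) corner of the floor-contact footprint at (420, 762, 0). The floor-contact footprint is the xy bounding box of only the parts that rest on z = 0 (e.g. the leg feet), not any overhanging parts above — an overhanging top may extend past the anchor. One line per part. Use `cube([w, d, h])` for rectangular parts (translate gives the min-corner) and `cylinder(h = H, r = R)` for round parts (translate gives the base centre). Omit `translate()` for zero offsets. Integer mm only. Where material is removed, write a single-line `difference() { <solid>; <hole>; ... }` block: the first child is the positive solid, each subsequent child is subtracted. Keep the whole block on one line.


difference() { translate([288, 630, 0]) cylinder(h = 1864, r = 132); translate([288, 630, 0]) cylinder(h = 1864, r = 124); }


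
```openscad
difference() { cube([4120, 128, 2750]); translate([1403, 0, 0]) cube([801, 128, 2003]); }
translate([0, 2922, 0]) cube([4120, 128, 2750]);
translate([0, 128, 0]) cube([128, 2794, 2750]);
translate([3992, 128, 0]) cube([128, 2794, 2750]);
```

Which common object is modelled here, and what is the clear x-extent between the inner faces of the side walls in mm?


A single room. The interior width is 3864 mm.

Four walls enclosing a rectangle with a door in the front wall — a room. Outside width 4120 minus two 128 mm walls gives 3864 mm.


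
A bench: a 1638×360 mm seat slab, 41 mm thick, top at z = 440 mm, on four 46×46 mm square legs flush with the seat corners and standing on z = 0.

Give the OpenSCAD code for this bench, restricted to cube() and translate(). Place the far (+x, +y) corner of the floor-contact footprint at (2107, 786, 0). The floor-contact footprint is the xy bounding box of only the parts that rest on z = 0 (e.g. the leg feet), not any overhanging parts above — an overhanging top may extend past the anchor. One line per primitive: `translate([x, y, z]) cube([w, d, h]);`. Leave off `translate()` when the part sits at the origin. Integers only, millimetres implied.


translate([469, 426, 399]) cube([1638, 360, 41]);
translate([469, 426, 0]) cube([46, 46, 399]);
translate([469, 740, 0]) cube([46, 46, 399]);
translate([2061, 426, 0]) cube([46, 46, 399]);
translate([2061, 740, 0]) cube([46, 46, 399]);


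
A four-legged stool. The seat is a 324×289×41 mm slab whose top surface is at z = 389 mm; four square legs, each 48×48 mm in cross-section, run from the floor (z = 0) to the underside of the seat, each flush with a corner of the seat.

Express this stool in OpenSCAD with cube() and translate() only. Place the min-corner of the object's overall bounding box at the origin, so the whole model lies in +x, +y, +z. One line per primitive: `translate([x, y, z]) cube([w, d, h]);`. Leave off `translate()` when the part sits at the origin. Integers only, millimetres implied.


translate([0, 0, 348]) cube([324, 289, 41]);
cube([48, 48, 348]);
translate([276, 0, 0]) cube([48, 48, 348]);
translate([0, 241, 0]) cube([48, 48, 348]);
translate([276, 241, 0]) cube([48, 48, 348]);


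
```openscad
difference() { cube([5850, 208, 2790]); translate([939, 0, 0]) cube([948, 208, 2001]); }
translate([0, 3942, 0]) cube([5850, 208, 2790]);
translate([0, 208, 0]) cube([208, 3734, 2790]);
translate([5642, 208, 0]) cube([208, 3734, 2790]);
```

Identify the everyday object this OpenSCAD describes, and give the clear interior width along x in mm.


A single room. The interior width is 5434 mm.

Four walls enclosing a rectangle with a door in the front wall — a room. Outside width 5850 minus two 208 mm walls gives 5434 mm.


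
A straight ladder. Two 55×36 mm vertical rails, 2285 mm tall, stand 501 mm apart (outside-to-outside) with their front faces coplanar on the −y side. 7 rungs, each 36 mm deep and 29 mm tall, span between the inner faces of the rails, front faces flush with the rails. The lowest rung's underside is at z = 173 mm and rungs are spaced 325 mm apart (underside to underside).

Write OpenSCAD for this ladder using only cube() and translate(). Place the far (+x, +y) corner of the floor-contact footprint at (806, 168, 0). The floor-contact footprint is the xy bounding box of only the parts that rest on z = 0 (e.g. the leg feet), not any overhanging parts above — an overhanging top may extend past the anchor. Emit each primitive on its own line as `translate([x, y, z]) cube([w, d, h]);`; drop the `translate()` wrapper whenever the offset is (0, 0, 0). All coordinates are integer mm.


// rung span = 501 - 2*55 = 391
// rung[k] z = 173 + k*325
translate([305, 132, 0]) cube([55, 36, 2285]);
translate([751, 132, 0]) cube([55, 36, 2285]);
translate([360, 132, 173]) cube([391, 36, 29]);
translate([360, 132, 498]) cube([391, 36, 29]);
translate([360, 132, 823]) cube([391, 36, 29]);
translate([360, 132, 1148]) cube([391, 36, 29]);
translate([360, 132, 1473]) cube([391, 36, 29]);
translate([360, 132, 1798]) cube([391, 36, 29]);
translate([360, 132, 2123]) cube([391, 36, 29]);


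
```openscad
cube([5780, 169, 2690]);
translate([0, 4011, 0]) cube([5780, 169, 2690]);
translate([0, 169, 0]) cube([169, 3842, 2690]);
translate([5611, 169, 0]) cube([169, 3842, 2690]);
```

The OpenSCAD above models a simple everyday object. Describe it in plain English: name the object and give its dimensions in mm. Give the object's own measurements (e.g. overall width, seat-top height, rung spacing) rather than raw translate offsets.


The wall frame of a small rectangular building: four walls, each 2690 mm tall and 169 mm thick, enclosing a footprint 5780 mm (x) by 4180 mm (y) outside-to-outside, with no floor or roof. The front and back walls (the −y and +y sides) span the full width; the two side walls fit between them.


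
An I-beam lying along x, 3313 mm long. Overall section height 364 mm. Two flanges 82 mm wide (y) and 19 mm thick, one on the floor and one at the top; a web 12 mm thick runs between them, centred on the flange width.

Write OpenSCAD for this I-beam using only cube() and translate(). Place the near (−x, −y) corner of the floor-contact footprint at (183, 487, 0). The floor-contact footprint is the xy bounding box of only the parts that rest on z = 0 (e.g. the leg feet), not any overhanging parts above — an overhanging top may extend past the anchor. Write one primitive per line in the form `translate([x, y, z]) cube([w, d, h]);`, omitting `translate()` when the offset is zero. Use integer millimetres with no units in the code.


translate([183, 487, 0]) cube([3313, 82, 19]);
translate([183, 522, 19]) cube([3313, 12, 326]);
translate([183, 487, 345]) cube([3313, 82, 19]);


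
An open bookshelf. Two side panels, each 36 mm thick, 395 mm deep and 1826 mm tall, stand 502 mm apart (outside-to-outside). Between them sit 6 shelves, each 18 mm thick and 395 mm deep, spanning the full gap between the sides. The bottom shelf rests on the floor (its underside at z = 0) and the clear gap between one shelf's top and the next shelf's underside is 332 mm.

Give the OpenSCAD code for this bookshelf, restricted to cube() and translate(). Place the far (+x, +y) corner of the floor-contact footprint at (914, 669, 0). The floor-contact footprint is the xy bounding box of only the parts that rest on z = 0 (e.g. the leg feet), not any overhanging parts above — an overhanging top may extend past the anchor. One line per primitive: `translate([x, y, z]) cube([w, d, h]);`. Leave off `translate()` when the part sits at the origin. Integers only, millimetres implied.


translate([412, 274, 0]) cube([36, 395, 1826]);
translate([878, 274, 0]) cube([36, 395, 1826]);
translate([448, 274, 0]) cube([430, 395, 18]);
translate([448, 274, 350]) cube([430, 395, 18]);
translate([448, 274, 700]) cube([430, 395, 18]);
translate([448, 274, 1050]) cube([430, 395, 18]);
translate([448, 274, 1400]) cube([430, 395, 18]);
translate([448, 274, 1750]) cube([430, 395, 18]);


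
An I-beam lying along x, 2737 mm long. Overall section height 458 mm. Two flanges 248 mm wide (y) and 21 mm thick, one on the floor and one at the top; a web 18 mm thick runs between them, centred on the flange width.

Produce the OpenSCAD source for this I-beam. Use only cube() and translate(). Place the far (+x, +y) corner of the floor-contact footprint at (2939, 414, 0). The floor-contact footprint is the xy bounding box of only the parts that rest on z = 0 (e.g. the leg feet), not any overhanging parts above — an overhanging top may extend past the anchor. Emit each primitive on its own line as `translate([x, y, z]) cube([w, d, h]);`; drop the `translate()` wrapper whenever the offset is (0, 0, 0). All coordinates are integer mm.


translate([202, 166, 0]) cube([2737, 248, 21]);
translate([202, 281, 21]) cube([2737, 18, 416]);
translate([202, 166, 437]) cube([2737, 248, 21]);


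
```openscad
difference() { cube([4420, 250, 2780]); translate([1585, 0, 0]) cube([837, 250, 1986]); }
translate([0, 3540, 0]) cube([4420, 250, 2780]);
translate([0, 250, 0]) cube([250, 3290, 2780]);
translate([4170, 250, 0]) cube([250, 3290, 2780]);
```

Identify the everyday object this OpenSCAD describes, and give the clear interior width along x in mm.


A single room. The interior width is 3920 mm.

Four walls enclosing a rectangle with a door in the front wall — a room. Outside width 4420 minus two 250 mm walls gives 3920 mm.


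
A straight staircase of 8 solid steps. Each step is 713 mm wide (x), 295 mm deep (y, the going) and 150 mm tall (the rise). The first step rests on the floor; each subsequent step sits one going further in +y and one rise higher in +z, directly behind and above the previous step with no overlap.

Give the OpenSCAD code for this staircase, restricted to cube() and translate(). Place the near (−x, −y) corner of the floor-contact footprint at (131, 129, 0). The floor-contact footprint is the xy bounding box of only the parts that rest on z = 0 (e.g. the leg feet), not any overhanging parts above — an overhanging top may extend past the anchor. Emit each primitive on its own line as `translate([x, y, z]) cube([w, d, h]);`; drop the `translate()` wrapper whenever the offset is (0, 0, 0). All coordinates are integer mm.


translate([131, 129, 0]) cube([713, 295, 150]);
translate([131, 424, 150]) cube([713, 295, 150]);
translate([131, 719, 300]) cube([713, 295, 150]);
translate([131, 1014, 450]) cube([713, 295, 150]);
translate([131, 1309, 600]) cube([713, 295, 150]);
translate([131, 1604, 750]) cube([713, 295, 150]);
translate([131, 1899, 900]) cube([713, 295, 150]);
translate([131, 2194, 1050]) cube([713, 295, 150]);


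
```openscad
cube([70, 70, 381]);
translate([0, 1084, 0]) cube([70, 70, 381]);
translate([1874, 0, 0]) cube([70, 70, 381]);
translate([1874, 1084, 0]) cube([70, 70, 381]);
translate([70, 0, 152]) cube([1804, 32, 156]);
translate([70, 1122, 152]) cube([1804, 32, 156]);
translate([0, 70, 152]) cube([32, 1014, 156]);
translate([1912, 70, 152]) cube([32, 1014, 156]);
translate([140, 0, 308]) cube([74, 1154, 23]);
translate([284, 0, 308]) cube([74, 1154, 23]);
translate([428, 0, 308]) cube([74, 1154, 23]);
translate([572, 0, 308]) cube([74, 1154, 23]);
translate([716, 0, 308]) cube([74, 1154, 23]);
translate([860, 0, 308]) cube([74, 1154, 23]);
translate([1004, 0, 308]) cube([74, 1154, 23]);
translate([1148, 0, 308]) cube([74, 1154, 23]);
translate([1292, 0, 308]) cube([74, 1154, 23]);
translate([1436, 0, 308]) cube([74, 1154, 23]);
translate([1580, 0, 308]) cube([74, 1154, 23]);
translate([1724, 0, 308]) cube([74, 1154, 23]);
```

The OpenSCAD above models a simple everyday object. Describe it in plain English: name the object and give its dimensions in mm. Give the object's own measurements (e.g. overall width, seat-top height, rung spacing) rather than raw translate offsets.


A bed frame 1944 mm long (x) by 1154 mm wide (y). Four 70×70 mm corner posts, 381 mm tall, at the corners of the footprint. Four rails of 32 mm thickness and 156 mm height run between adjacent posts with their undersides at z = 152 mm, their outer faces flush with the outside of the frame (the two x-running rails run between the posts' inner faces; the two y-running rails run between the posts' inner faces). 12 slats, each 74 mm wide (x) and 23 mm thick, lie across the top of the two x-running rails, running the full 1154 mm width of the frame in y; along x they sit between the end posts with a 70 mm gap after the −x posts and between neighbouring slats, leaving 76 mm before the +x posts.


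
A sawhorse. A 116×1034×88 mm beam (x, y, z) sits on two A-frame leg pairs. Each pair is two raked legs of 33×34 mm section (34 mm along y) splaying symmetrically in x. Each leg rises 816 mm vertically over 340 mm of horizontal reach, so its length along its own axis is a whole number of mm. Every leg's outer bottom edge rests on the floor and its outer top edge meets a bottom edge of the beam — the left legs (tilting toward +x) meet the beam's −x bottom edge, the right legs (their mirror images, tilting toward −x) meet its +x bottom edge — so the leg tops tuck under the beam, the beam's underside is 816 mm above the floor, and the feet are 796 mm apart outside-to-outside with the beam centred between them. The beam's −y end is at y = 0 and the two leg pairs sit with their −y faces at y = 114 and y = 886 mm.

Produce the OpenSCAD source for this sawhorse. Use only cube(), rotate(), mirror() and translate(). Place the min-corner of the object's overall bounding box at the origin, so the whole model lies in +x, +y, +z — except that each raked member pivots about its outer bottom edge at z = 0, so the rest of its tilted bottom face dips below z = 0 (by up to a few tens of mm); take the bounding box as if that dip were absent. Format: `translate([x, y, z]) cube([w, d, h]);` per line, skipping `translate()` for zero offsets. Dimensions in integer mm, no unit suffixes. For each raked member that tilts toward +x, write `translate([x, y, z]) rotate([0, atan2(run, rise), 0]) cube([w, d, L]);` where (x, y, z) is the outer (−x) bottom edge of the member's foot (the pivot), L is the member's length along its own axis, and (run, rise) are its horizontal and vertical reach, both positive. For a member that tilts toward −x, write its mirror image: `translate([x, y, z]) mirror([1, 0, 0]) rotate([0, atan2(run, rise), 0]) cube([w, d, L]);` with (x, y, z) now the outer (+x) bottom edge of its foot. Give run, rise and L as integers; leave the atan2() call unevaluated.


translate([340, 0, 816]) cube([116, 1034, 88]);
translate([0, 114, 0]) rotate([0, atan2(340, 816), 0]) cube([33, 34, 884]);
translate([796, 114, 0]) mirror([1, 0, 0]) rotate([0, atan2(340, 816), 0]) cube([33, 34, 884]);
translate([0, 886, 0]) rotate([0, atan2(340, 816), 0]) cube([33, 34, 884]);
translate([796, 886, 0]) mirror([1, 0, 0]) rotate([0, atan2(340, 816), 0]) cube([33, 34, 884]);


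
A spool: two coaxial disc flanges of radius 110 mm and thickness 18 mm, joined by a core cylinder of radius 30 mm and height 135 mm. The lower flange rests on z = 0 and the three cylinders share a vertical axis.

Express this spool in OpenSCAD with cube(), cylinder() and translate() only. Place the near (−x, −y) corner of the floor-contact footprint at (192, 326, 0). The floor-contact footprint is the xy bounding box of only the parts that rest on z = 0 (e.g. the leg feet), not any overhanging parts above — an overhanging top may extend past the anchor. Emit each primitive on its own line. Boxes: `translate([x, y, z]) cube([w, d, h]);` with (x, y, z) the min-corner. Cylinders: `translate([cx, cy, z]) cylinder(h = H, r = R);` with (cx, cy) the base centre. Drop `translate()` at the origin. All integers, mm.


translate([302, 436, 0]) cylinder(h = 18, r = 110);
translate([302, 436, 18]) cylinder(h = 135, r = 30);
translate([302, 436, 153]) cylinder(h = 18, r = 110);


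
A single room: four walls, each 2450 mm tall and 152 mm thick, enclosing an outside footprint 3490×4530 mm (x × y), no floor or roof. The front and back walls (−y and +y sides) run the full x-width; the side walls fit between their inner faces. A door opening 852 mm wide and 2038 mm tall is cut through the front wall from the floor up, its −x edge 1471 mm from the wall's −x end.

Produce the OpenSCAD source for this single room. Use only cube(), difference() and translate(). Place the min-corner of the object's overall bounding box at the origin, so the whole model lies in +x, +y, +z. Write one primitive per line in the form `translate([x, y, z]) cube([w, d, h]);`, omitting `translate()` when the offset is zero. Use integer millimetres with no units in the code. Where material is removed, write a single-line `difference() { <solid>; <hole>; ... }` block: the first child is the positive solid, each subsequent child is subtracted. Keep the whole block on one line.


difference() { cube([3490, 152, 2450]); translate([1471, 0, 0]) cube([852, 152, 2038]); }
translate([0, 4378, 0]) cube([3490, 152, 2450]);
translate([0, 152, 0]) cube([152, 4226, 2450]);
translate([3338, 152, 0]) cube([152, 4226, 2450]);


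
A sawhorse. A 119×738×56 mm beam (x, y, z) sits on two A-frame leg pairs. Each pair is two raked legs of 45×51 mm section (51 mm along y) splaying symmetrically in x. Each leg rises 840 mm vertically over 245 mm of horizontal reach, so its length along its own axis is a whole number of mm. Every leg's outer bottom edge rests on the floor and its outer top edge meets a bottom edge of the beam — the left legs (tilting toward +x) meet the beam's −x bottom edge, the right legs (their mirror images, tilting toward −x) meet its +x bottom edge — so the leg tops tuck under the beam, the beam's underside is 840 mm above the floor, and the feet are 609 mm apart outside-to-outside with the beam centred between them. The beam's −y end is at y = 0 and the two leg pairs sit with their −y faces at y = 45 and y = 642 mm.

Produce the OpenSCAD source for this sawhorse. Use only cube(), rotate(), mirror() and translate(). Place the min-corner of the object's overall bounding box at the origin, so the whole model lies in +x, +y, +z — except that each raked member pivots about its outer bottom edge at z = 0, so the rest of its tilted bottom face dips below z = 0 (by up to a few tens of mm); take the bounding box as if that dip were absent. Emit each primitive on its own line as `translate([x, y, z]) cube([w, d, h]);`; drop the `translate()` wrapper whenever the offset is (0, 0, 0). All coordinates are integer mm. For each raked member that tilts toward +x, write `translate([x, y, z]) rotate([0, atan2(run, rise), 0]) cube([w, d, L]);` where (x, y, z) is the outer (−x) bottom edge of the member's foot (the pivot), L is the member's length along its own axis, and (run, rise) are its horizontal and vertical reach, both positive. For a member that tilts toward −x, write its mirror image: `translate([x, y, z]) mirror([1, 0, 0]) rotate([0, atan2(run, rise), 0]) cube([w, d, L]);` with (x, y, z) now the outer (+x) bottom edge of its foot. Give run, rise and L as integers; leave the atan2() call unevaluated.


translate([245, 0, 840]) cube([119, 738, 56]);
translate([0, 45, 0]) rotate([0, atan2(245, 840), 0]) cube([45, 51, 875]);
translate([609, 45, 0]) mirror([1, 0, 0]) rotate([0, atan2(245, 840), 0]) cube([45, 51, 875]);
translate([0, 642, 0]) rotate([0, atan2(245, 840), 0]) cube([45, 51, 875]);
translate([609, 642, 0]) mirror([1, 0, 0]) rotate([0, atan2(245, 840), 0]) cube([45, 51, 875]);


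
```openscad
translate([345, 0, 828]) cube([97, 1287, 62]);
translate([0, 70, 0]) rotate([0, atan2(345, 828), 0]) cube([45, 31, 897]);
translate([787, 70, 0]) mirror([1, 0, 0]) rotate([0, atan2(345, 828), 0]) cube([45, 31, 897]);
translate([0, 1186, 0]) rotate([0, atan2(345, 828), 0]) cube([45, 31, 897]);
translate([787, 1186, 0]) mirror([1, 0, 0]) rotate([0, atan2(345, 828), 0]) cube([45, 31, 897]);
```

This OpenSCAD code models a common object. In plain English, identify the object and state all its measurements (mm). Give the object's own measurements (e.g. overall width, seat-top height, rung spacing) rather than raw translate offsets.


A sawhorse. A 97×1287×62 mm beam (x, y, z) sits on two A-frame leg pairs. Each pair is two raked legs of 45×31 mm section (31 mm along y) splaying symmetrically in x. Each leg rises 828 mm vertically over 345 mm of horizontal reach and is 897 mm long along its own axis. Every leg's outer bottom edge rests on the floor and its outer top edge meets a bottom edge of the beam — the left legs (tilting toward +x) meet the beam's −x bottom edge, the right legs (their mirror images, tilting toward −x) meet its +x bottom edge — so the leg tops tuck under the beam, the beam's underside is 828 mm above the floor, and the feet are 787 mm apart outside-to-outside with the beam centred between them. The two leg pairs are set in 70 mm from either end of the beam.


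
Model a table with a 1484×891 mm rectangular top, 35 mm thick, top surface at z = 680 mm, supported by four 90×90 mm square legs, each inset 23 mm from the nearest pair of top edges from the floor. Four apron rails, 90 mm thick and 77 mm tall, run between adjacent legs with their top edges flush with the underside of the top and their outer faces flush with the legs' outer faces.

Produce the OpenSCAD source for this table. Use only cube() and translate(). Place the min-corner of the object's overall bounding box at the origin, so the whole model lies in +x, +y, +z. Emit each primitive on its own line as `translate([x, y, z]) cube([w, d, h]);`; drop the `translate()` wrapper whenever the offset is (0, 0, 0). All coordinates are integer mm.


translate([0, 0, 645]) cube([1484, 891, 35]);
translate([23, 23, 0]) cube([90, 90, 645]);
translate([1371, 23, 0]) cube([90, 90, 645]);
translate([23, 778, 0]) cube([90, 90, 645]);
translate([1371, 778, 0]) cube([90, 90, 645]);
translate([113, 23, 568]) cube([1258, 90, 77]);
translate([113, 778, 568]) cube([1258, 90, 77]);
translate([23, 113, 568]) cube([90, 665, 77]);
translate([1371, 113, 568]) cube([90, 665, 77]);


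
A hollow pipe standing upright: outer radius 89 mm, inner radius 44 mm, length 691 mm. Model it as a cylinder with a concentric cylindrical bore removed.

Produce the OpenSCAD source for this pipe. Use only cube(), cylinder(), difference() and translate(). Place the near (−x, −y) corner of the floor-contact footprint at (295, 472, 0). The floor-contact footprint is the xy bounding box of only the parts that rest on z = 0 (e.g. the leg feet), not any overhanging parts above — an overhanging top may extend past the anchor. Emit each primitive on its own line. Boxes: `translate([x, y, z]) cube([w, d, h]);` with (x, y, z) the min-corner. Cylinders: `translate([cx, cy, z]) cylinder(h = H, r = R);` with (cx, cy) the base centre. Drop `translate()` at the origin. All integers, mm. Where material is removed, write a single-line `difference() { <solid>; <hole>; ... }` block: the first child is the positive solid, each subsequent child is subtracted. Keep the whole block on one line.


difference() { translate([384, 561, 0]) cylinder(h = 691, r = 89); translate([384, 561, 0]) cylinder(h = 691, r = 44); }
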